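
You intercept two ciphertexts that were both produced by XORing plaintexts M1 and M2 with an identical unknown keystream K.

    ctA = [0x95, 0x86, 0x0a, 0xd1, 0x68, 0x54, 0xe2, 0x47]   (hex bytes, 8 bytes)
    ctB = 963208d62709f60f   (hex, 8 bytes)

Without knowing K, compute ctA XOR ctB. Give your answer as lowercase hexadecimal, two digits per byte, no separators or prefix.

ctA ⊕ ctB = (M1 ⊕ K) ⊕ (M2 ⊕ K) = M1 ⊕ M2 — the shared key cancels under XOR.
95 xor 96 = 03
86 xor 32 = b4
0a xor 08 = 02
d1 xor d6 = 07
68 xor 27 = 4f
54 xor 09 = 5d
e2 xor f6 = 14
47 xor 0f = 48

03b402074f5d1448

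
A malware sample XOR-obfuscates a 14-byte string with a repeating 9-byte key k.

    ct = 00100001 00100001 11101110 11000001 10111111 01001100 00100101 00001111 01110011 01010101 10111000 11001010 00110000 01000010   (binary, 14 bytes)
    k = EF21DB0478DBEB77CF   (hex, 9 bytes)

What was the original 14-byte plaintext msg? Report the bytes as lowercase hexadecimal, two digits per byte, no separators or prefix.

The 9-byte key repeats, so the effective keystream is ef 21 db 04 78 db eb 77 cf ef 21 db 04 78.
byte 0: 21 XOR ef = ce
byte 1: 21 XOR 21 = 00
byte 2: ee XOR db = 35
byte 3: c1 XOR 04 = c5
byte 4: bf XOR 78 = c7
byte 5: 4c XOR db = 97
byte 6: 25 XOR eb = ce
byte 7: 0f XOR 77 = 78
byte 8: 73 XOR cf = bc
byte 9: 55 XOR ef = ba
byte 10: b8 XOR 21 = 99
byte 11: ca XOR db = 11
byte 12: 30 XOR 04 = 34
byte 13: 42 XOR 78 = 3a

ce0035c5c797ce78bcba9911343a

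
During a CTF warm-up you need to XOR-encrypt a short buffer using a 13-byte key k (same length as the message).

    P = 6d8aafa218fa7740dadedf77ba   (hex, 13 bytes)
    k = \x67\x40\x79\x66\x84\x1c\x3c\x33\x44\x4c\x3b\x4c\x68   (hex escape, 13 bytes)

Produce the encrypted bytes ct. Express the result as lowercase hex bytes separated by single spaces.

XOR is its own inverse, so applying the key byte-wise gives the result directly.
6d xor 67 = 0a
8a xor 40 = ca
af xor 79 = d6
a2 xor 66 = c4
18 xor 84 = 9c
fa xor 1c = e6
77 xor 3c = 4b
40 xor 33 = 73
da xor 44 = 9e
de xor 4c = 92
df xor 3b = e4
77 xor 4c = 3b
ba xor 68 = d2

0a ca d6 c4 9c e6 4b 73 9e 92 e4 3b d2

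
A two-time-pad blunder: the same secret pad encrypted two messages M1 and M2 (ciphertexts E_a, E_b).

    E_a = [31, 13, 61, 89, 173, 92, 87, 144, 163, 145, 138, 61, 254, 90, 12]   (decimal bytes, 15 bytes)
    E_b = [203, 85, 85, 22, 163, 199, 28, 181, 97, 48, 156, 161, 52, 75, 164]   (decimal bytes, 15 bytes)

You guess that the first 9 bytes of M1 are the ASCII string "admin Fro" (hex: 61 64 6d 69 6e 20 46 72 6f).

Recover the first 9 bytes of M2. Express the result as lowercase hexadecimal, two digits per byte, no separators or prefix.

b53c052660bb0d57ad

First, E_a ⊕ E_b = (M1 ⊕ K) ⊕ (M2 ⊕ K) = M1 ⊕ M2, so the key drops out. Then M2 = (M1 ⊕ M2) ⊕ M1 over the first 9 bytes.
byte 0: (1f xor cb) xor 61 = d4 xor 61 = b5
byte 1: (0d xor 55) xor 64 = 58 xor 64 = 3c
byte 2: (3d xor 55) xor 6d = 68 xor 6d = 05
byte 3: (59 xor 16) xor 69 = 4f xor 69 = 26
byte 4: (ad xor a3) xor 6e = 0e xor 6e = 60
byte 5: (5c xor c7) xor 20 = 9b xor 20 = bb
byte 6: (57 xor 1c) xor 46 = 4b xor 46 = 0d
byte 7: (90 xor b5) xor 72 = 25 xor 72 = 57
byte 8: (a3 xor 61) xor 6f = c2 xor 6f = ad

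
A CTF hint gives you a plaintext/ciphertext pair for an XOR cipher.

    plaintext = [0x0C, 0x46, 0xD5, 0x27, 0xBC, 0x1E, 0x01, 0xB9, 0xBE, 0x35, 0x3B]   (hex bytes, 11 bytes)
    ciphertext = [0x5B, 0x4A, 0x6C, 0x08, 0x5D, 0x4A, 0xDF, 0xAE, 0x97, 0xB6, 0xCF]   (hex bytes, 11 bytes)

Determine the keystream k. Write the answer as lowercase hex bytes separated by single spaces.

Since ciphertext = plaintext ⊕ k, XORing both sides with plaintext gives k = plaintext ⊕ ciphertext.
0c xor 5b = 57
46 xor 4a = 0c
d5 xor 6c = b9
27 xor 08 = 2f
bc xor 5d = e1
1e xor 4a = 54
01 xor df = de
b9 xor ae = 17
be xor 97 = 29
35 xor b6 = 83
3b xor cf = f4

57 0c b9 2f e1 54 de 17 29 83 f4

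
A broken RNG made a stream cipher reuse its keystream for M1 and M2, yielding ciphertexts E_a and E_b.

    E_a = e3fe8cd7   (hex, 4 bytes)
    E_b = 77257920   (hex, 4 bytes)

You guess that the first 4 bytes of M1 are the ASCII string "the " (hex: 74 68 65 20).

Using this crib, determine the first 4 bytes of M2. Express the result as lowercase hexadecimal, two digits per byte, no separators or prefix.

First, E_a ⊕ E_b = (M1 ⊕ K) ⊕ (M2 ⊕ K) = M1 ⊕ M2, so the key drops out. Then M2 = (M1 ⊕ M2) ⊕ M1 over the first 4 bytes.
byte 0: (e3 ^ 77) ^ 74 = 94 ^ 74 = e0
byte 1: (fe ^ 25) ^ 68 = db ^ 68 = b3
byte 2: (8c ^ 79) ^ 65 = f5 ^ 65 = 90
byte 3: (d7 ^ 20) ^ 20 = f7 ^ 20 = d7

e0b390d7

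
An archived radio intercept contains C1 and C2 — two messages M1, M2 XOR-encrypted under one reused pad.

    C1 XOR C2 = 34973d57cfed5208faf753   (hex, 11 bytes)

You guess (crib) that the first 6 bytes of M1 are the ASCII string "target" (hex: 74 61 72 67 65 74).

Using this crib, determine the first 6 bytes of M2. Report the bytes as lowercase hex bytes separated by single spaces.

40 f6 4f 30 aa 99

Since C1 ⊕ C2 = M1 ⊕ M2, XORing with the guessed M1 bytes yields the corresponding M2 bytes: M2 = (C1 ⊕ C2) ⊕ M1.
byte 0: 34 ⊕ 74 = 40
byte 1: 97 ⊕ 61 = f6
byte 2: 3d ⊕ 72 = 4f
byte 3: 57 ⊕ 67 = 30
byte 4: cf ⊕ 65 = aa
byte 5: ed ⊕ 74 = 99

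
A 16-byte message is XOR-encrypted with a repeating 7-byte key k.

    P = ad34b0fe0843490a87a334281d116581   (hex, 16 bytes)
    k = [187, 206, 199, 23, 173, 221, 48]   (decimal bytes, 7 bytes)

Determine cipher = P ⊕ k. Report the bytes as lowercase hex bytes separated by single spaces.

16 fa 77 e9 a5 9e 79 b1 49 64 23 85 c0 21 de 4f

The 7-byte key repeats, so the effective keystream is bb ce c7 17 ad dd 30 bb ce c7 17 ad dd 30 bb ce.
byte 0: 10101101 ⊕ 10111011 = 00010110
byte 1: 00110100 ⊕ 11001110 = 11111010
byte 2: 10110000 ⊕ 11000111 = 01110111
byte 3: 11111110 ⊕ 00010111 = 11101001
byte 4: 00001000 ⊕ 10101101 = 10100101
byte 5: 01000011 ⊕ 11011101 = 10011110
byte 6: 01001001 ⊕ 00110000 = 01111001
byte 7: 00001010 ⊕ 10111011 = 10110001
byte 8: 10000111 ⊕ 11001110 = 01001001
byte 9: 10100011 ⊕ 11000111 = 01100100
byte 10: 00110100 ⊕ 00010111 = 00100011
byte 11: 00101000 ⊕ 10101101 = 10000101
byte 12: 00011101 ⊕ 11011101 = 11000000
byte 13: 00010001 ⊕ 00110000 = 00100001
byte 14: 01100101 ⊕ 10111011 = 11011110
byte 15: 10000001 ⊕ 11001110 = 01001111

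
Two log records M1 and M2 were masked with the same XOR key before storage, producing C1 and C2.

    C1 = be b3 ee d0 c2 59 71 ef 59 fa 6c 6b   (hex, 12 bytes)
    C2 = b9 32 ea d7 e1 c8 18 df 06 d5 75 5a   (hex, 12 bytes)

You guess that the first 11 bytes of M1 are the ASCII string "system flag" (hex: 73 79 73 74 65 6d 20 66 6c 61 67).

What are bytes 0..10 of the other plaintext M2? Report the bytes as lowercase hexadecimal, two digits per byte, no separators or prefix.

First, C1 ⊕ C2 = (M1 ⊕ K) ⊕ (M2 ⊕ K) = M1 ⊕ M2, so the key drops out. Then M2 = (M1 ⊕ M2) ⊕ M1 over the first 11 bytes.
byte 0: (be xor b9) xor 73 = 07 xor 73 = 74
byte 1: (b3 xor 32) xor 79 = 81 xor 79 = f8
byte 2: (ee xor ea) xor 73 = 04 xor 73 = 77
byte 3: (d0 xor d7) xor 74 = 07 xor 74 = 73
byte 4: (c2 xor e1) xor 65 = 23 xor 65 = 46
byte 5: (59 xor c8) xor 6d = 91 xor 6d = fc
byte 6: (71 xor 18) xor 20 = 69 xor 20 = 49
byte 7: (ef xor df) xor 66 = 30 xor 66 = 56
byte 8: (59 xor 06) xor 6c = 5f xor 6c = 33
byte 9: (fa xor d5) xor 61 = 2f xor 61 = 4e
byte 10: (6c xor 75) xor 67 = 19 xor 67 = 7e

74f8777346fc4956334e7e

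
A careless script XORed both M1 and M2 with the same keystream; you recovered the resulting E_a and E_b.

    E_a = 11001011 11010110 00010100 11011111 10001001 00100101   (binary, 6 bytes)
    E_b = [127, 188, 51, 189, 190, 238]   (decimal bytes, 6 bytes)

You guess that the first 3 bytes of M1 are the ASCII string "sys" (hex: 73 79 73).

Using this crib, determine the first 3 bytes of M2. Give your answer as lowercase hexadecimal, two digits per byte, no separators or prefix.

First, E_a ⊕ E_b = (M1 ⊕ K) ⊕ (M2 ⊕ K) = M1 ⊕ M2, so the key drops out. Then M2 = (M1 ⊕ M2) ⊕ M1 over the first 3 bytes.
byte 0: (cb ^ 7f) ^ 73 = b4 ^ 73 = c7
byte 1: (d6 ^ bc) ^ 79 = 6a ^ 79 = 13
byte 2: (14 ^ 33) ^ 73 = 27 ^ 73 = 54

c71354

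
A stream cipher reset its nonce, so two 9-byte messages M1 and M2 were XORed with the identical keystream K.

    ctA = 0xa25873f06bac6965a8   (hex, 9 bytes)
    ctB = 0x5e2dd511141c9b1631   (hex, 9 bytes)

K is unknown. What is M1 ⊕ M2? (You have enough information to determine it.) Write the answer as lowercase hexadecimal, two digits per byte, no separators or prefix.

fc75a6e17fb0f27399

ctA ⊕ ctB = (M1 ⊕ K) ⊕ (M2 ⊕ K) = M1 ⊕ M2 — the shared key cancels under XOR.
byte 0: 162 XOR  94 = 252
byte 1:  88 XOR  45 = 117
byte 2: 115 XOR 213 = 166
byte 3: 240 XOR  17 = 225
byte 4: 107 XOR  20 = 127
byte 5: 172 XOR  28 = 176
byte 6: 105 XOR 155 = 242
byte 7: 101 XOR  22 = 115
byte 8: 168 XOR  49 = 153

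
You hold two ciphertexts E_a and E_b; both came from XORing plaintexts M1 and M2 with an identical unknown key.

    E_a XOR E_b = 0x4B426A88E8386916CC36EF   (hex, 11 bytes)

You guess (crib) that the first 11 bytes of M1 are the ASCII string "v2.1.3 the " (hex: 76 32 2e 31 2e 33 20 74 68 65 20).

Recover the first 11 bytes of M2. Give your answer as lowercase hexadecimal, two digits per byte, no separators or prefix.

Since E_a ⊕ E_b = M1 ⊕ M2, XORing with the guessed M1 bytes yields the corresponding M2 bytes: M2 = (E_a ⊕ E_b) ⊕ M1.
4b xor 76 = 3d
42 xor 32 = 70
6a xor 2e = 44
88 xor 31 = b9
e8 xor 2e = c6
38 xor 33 = 0b
69 xor 20 = 49
16 xor 74 = 62
cc xor 68 = a4
36 xor 65 = 53
ef xor 20 = cf

3d7044b9c60b4962a453cf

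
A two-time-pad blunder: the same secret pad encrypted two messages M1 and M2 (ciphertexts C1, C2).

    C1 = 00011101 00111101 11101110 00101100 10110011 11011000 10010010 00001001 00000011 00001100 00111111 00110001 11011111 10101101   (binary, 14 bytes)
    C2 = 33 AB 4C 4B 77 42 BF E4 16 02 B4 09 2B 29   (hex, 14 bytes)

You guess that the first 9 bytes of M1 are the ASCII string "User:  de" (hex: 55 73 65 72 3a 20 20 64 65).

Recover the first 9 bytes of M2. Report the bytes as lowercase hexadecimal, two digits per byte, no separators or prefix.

7be5c715feba0d8970

First, C1 ⊕ C2 = (M1 ⊕ K) ⊕ (M2 ⊕ K) = M1 ⊕ M2, so the key drops out. Then M2 = (M1 ⊕ M2) ⊕ M1 over the first 9 bytes.
byte 0: (1d ^ 33) ^ 55 = 2e ^ 55 = 7b
byte 1: (3d ^ ab) ^ 73 = 96 ^ 73 = e5
byte 2: (ee ^ 4c) ^ 65 = a2 ^ 65 = c7
byte 3: (2c ^ 4b) ^ 72 = 67 ^ 72 = 15
byte 4: (b3 ^ 77) ^ 3a = c4 ^ 3a = fe
byte 5: (d8 ^ 42) ^ 20 = 9a ^ 20 = ba
byte 6: (92 ^ bf) ^ 20 = 2d ^ 20 = 0d
byte 7: (09 ^ e4) ^ 64 = ed ^ 64 = 89
byte 8: (03 ^ 16) ^ 65 = 15 ^ 65 = 70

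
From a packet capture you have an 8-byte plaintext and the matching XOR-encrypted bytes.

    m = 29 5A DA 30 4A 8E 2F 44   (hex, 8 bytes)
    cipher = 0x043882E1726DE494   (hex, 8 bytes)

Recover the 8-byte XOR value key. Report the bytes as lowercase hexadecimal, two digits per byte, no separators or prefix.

2d6258d138e3cbd0

Since cipher = m ⊕ key, XORing both sides with m gives key = m ⊕ cipher.
 41 ⊕   4 =  45
 90 ⊕  56 =  98
218 ⊕ 130 =  88
 48 ⊕ 225 = 209
 74 ⊕ 114 =  56
142 ⊕ 109 = 227
 47 ⊕ 228 = 203
 68 ⊕ 148 = 208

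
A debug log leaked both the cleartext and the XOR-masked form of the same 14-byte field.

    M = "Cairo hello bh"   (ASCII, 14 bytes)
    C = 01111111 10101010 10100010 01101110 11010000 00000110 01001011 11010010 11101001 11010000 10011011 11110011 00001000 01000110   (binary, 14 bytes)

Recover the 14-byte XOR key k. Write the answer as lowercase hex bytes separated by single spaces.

3c cb cb 1c bf 26 23 b7 85 bc f4 d3 6a 2e

Since C = M ⊕ k, XORing both sides with M gives k = M ⊕ C.
01000011 ⊕ 01111111 = 00111100
01100001 ⊕ 10101010 = 11001011
01101001 ⊕ 10100010 = 11001011
01110010 ⊕ 01101110 = 00011100
01101111 ⊕ 11010000 = 10111111
00100000 ⊕ 00000110 = 00100110
01101000 ⊕ 01001011 = 00100011
01100101 ⊕ 11010010 = 10110111
01101100 ⊕ 11101001 = 10000101
01101100 ⊕ 11010000 = 10111100
01101111 ⊕ 10011011 = 11110100
00100000 ⊕ 11110011 = 11010011
01100010 ⊕ 00001000 = 01101010
01101000 ⊕ 01000110 = 00101110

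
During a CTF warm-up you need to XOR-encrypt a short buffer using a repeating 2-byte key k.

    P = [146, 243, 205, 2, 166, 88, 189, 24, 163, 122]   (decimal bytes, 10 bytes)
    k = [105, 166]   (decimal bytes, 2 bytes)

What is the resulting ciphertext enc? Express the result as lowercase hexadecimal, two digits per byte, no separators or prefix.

fb55a4a4cffed4becadc

The 2-byte key repeats, so the effective keystream is 69 a6 69 a6 69 a6 69 a6 69 a6.
byte 0: 92 XOR 69 = fb
byte 1: f3 XOR a6 = 55
byte 2: cd XOR 69 = a4
byte 3: 02 XOR a6 = a4
byte 4: a6 XOR 69 = cf
byte 5: 58 XOR a6 = fe
byte 6: bd XOR 69 = d4
byte 7: 18 XOR a6 = be
byte 8: a3 XOR 69 = ca
byte 9: 7a XOR a6 = dc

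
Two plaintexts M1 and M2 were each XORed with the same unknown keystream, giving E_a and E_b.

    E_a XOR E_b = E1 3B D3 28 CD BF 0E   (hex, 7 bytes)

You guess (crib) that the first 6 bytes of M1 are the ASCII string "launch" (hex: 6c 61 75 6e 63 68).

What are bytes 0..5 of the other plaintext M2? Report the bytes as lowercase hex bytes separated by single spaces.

Since E_a ⊕ E_b = M1 ⊕ M2, XORing with the guessed M1 bytes yields the corresponding M2 bytes: M2 = (E_a ⊕ E_b) ⊕ M1.
11100001 ^ 01101100 = 10001101
00111011 ^ 01100001 = 01011010
11010011 ^ 01110101 = 10100110
00101000 ^ 01101110 = 01000110
11001101 ^ 01100011 = 10101110
10111111 ^ 01101000 = 11010111

8d 5a a6 46 ae d7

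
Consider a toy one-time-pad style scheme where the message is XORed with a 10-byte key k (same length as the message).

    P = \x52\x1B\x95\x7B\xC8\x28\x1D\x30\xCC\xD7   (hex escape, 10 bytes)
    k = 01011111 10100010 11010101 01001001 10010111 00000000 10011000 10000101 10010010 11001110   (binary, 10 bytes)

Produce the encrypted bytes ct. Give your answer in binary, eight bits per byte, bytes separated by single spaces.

00001101 10111001 01000000 00110010 01011111 00101000 10000101 10110101 01011110 00011001

XOR is its own inverse, so applying the key byte-wise gives the result directly.
01010010 XOR 01011111 = 00001101
00011011 XOR 10100010 = 10111001
10010101 XOR 11010101 = 01000000
01111011 XOR 01001001 = 00110010
11001000 XOR 10010111 = 01011111
00101000 XOR 00000000 = 00101000
00011101 XOR 10011000 = 10000101
00110000 XOR 10000101 = 10110101
11001100 XOR 10010010 = 01011110
11010111 XOR 11001110 = 00011001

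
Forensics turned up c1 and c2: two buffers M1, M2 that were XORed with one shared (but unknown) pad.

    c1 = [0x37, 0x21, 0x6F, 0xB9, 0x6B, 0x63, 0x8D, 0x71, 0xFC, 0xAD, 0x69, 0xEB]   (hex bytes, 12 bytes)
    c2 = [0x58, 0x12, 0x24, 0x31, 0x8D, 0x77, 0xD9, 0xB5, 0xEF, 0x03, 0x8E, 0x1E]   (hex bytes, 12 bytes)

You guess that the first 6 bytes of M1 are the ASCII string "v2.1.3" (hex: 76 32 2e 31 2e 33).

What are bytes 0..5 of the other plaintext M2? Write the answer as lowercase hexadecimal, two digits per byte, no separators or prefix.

First, c1 ⊕ c2 = (M1 ⊕ K) ⊕ (M2 ⊕ K) = M1 ⊕ M2, so the key drops out. Then M2 = (M1 ⊕ M2) ⊕ M1 over the first 6 bytes.
byte 0: (37 ^ 58) ^ 76 = 6f ^ 76 = 19
byte 1: (21 ^ 12) ^ 32 = 33 ^ 32 = 01
byte 2: (6f ^ 24) ^ 2e = 4b ^ 2e = 65
byte 3: (b9 ^ 31) ^ 31 = 88 ^ 31 = b9
byte 4: (6b ^ 8d) ^ 2e = e6 ^ 2e = c8
byte 5: (63 ^ 77) ^ 33 = 14 ^ 33 = 27

190165b9c827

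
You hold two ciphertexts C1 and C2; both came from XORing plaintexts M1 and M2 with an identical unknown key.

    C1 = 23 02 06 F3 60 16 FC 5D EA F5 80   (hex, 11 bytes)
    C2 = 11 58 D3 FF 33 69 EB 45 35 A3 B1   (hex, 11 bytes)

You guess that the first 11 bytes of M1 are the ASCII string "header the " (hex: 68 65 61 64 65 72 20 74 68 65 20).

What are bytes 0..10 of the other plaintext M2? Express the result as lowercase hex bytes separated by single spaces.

5a 3f b4 68 36 0d 37 6c b7 33 11

First, C1 ⊕ C2 = (M1 ⊕ K) ⊕ (M2 ⊕ K) = M1 ⊕ M2, so the key drops out. Then M2 = (M1 ⊕ M2) ⊕ M1 over the first 11 bytes.
byte 0: (23 ^ 11) ^ 68 = 32 ^ 68 = 5a
byte 1: (02 ^ 58) ^ 65 = 5a ^ 65 = 3f
byte 2: (06 ^ d3) ^ 61 = d5 ^ 61 = b4
byte 3: (f3 ^ ff) ^ 64 = 0c ^ 64 = 68
byte 4: (60 ^ 33) ^ 65 = 53 ^ 65 = 36
byte 5: (16 ^ 69) ^ 72 = 7f ^ 72 = 0d
byte 6: (fc ^ eb) ^ 20 = 17 ^ 20 = 37
byte 7: (5d ^ 45) ^ 74 = 18 ^ 74 = 6c
byte 8: (ea ^ 35) ^ 68 = df ^ 68 = b7
byte 9: (f5 ^ a3) ^ 65 = 56 ^ 65 = 33
byte 10: (80 ^ b1) ^ 20 = 31 ^ 20 = 11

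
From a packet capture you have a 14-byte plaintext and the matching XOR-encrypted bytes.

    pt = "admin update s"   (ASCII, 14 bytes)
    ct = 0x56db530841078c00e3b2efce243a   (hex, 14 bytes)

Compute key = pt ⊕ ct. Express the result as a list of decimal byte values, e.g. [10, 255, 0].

[55, 191, 62, 97, 47, 39, 249, 112, 135, 211, 155, 171, 4, 73]

Since ct = pt ⊕ key, XORing both sides with pt gives key = pt ⊕ ct.
byte 0: 01100001 xor 01010110 = 00110111
byte 1: 01100100 xor 11011011 = 10111111
byte 2: 01101101 xor 01010011 = 00111110
byte 3: 01101001 xor 00001000 = 01100001
byte 4: 01101110 xor 01000001 = 00101111
byte 5: 00100000 xor 00000111 = 00100111
byte 6: 01110101 xor 10001100 = 11111001
byte 7: 01110000 xor 00000000 = 01110000
byte 8: 01100100 xor 11100011 = 10000111
byte 9: 01100001 xor 10110010 = 11010011
byte 10: 01110100 xor 11101111 = 10011011
byte 11: 01100101 xor 11001110 = 10101011
byte 12: 00100000 xor 00100100 = 00000100
byte 13: 01110011 xor 00111010 = 01001001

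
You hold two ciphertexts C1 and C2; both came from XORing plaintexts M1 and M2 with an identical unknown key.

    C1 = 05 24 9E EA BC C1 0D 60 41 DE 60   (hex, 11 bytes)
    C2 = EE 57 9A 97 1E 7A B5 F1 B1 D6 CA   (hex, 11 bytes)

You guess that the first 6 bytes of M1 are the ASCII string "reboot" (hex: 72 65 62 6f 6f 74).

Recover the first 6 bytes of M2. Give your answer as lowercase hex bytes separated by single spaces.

First, C1 ⊕ C2 = (M1 ⊕ K) ⊕ (M2 ⊕ K) = M1 ⊕ M2, so the key drops out. Then M2 = (M1 ⊕ M2) ⊕ M1 over the first 6 bytes.
byte 0: (05 xor ee) xor 72 = eb xor 72 = 99
byte 1: (24 xor 57) xor 65 = 73 xor 65 = 16
byte 2: (9e xor 9a) xor 62 = 04 xor 62 = 66
byte 3: (ea xor 97) xor 6f = 7d xor 6f = 12
byte 4: (bc xor 1e) xor 6f = a2 xor 6f = cd
byte 5: (c1 xor 7a) xor 74 = bb xor 74 = cf

99 16 66 12 cd cf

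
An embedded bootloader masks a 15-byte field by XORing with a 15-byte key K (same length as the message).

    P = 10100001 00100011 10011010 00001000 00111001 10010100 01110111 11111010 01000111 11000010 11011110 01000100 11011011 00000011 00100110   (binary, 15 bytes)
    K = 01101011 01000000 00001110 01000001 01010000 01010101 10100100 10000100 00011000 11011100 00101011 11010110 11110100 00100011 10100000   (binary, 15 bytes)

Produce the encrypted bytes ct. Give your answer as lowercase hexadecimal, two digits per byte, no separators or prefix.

ca63944969c1d37e5f1ef5922f2086

XOR is its own inverse, so applying the key byte-wise gives the result directly.
a1 xor 6b = ca
23 xor 40 = 63
9a xor 0e = 94
08 xor 41 = 49
39 xor 50 = 69
94 xor 55 = c1
77 xor a4 = d3
fa xor 84 = 7e
47 xor 18 = 5f
c2 xor dc = 1e
de xor 2b = f5
44 xor d6 = 92
db xor f4 = 2f
03 xor 23 = 20
26 xor a0 = 86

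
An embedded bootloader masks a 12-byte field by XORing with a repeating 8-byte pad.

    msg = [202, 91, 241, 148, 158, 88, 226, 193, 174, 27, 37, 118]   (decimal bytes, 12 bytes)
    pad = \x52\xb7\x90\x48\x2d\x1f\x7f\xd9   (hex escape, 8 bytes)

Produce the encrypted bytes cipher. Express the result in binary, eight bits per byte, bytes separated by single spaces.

The 8-byte key repeats, so the effective keystream is 52 b7 90 48 2d 1f 7f d9 52 b7 90 48.
byte 0: 11001010 ^ 01010010 = 10011000
byte 1: 01011011 ^ 10110111 = 11101100
byte 2: 11110001 ^ 10010000 = 01100001
byte 3: 10010100 ^ 01001000 = 11011100
byte 4: 10011110 ^ 00101101 = 10110011
byte 5: 01011000 ^ 00011111 = 01000111
byte 6: 11100010 ^ 01111111 = 10011101
byte 7: 11000001 ^ 11011001 = 00011000
byte 8: 10101110 ^ 01010010 = 11111100
byte 9: 00011011 ^ 10110111 = 10101100
byte 10: 00100101 ^ 10010000 = 10110101
byte 11: 01110110 ^ 01001000 = 00111110

10011000 11101100 01100001 11011100 10110011 01000111 10011101 00011000 11111100 10101100 10110101 00111110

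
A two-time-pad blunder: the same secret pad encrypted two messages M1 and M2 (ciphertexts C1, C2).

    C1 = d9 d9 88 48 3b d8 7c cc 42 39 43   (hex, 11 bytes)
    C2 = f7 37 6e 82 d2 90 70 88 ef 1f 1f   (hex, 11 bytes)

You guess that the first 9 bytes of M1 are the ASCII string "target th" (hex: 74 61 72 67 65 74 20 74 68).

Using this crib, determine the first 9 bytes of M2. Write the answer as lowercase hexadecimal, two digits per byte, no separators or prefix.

First, C1 ⊕ C2 = (M1 ⊕ K) ⊕ (M2 ⊕ K) = M1 ⊕ M2, so the key drops out. Then M2 = (M1 ⊕ M2) ⊕ M1 over the first 9 bytes.
byte 0: (d9 ^ f7) ^ 74 = 2e ^ 74 = 5a
byte 1: (d9 ^ 37) ^ 61 = ee ^ 61 = 8f
byte 2: (88 ^ 6e) ^ 72 = e6 ^ 72 = 94
byte 3: (48 ^ 82) ^ 67 = ca ^ 67 = ad
byte 4: (3b ^ d2) ^ 65 = e9 ^ 65 = 8c
byte 5: (d8 ^ 90) ^ 74 = 48 ^ 74 = 3c
byte 6: (7c ^ 70) ^ 20 = 0c ^ 20 = 2c
byte 7: (cc ^ 88) ^ 74 = 44 ^ 74 = 30
byte 8: (42 ^ ef) ^ 68 = ad ^ 68 = c5

5a8f94ad8c3c2c30c5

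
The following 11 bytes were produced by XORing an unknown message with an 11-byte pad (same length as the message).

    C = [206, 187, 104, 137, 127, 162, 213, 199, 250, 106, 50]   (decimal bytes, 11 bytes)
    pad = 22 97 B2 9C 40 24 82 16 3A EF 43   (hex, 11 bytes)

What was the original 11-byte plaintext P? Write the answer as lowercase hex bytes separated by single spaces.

XOR is its own inverse, so applying the key byte-wise gives the result directly.
byte 0: ce ^ 22 = ec
byte 1: bb ^ 97 = 2c
byte 2: 68 ^ b2 = da
byte 3: 89 ^ 9c = 15
byte 4: 7f ^ 40 = 3f
byte 5: a2 ^ 24 = 86
byte 6: d5 ^ 82 = 57
byte 7: c7 ^ 16 = d1
byte 8: fa ^ 3a = c0
byte 9: 6a ^ ef = 85
byte 10: 32 ^ 43 = 71

ec 2c da 15 3f 86 57 d1 c0 85 71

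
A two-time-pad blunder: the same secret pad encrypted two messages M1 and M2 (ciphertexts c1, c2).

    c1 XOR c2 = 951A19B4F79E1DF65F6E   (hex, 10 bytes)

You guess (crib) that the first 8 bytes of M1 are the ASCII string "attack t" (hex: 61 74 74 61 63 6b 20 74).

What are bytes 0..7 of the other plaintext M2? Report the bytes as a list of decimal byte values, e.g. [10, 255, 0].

[244, 110, 109, 213, 148, 245, 61, 130]

Since c1 ⊕ c2 = M1 ⊕ M2, XORing with the guessed M1 bytes yields the corresponding M2 bytes: M2 = (c1 ⊕ c2) ⊕ M1.
byte 0: 149 xor  97 = 244
byte 1:  26 xor 116 = 110
byte 2:  25 xor 116 = 109
byte 3: 180 xor  97 = 213
byte 4: 247 xor  99 = 148
byte 5: 158 xor 107 = 245
byte 6:  29 xor  32 =  61
byte 7: 246 xor 116 = 130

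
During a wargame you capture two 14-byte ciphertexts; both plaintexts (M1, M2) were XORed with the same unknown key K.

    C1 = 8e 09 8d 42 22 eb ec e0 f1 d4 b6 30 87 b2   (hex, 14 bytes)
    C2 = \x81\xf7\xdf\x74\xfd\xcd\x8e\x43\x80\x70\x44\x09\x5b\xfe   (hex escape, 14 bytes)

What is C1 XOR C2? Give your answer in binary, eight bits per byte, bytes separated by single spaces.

00001111 11111110 01010010 00110110 11011111 00100110 01100010 10100011 01110001 10100100 11110010 00111001 11011100 01001100

C1 ⊕ C2 = (M1 ⊕ K) ⊕ (M2 ⊕ K) = M1 ⊕ M2 — the shared key cancels under XOR.
byte 0: 8e XOR 81 = 0f
byte 1: 09 XOR f7 = fe
byte 2: 8d XOR df = 52
byte 3: 42 XOR 74 = 36
byte 4: 22 XOR fd = df
byte 5: eb XOR cd = 26
byte 6: ec XOR 8e = 62
byte 7: e0 XOR 43 = a3
byte 8: f1 XOR 80 = 71
byte 9: d4 XOR 70 = a4
byte 10: b6 XOR 44 = f2
byte 11: 30 XOR 09 = 39
byte 12: 87 XOR 5b = dc
byte 13: b2 XOR fe = 4c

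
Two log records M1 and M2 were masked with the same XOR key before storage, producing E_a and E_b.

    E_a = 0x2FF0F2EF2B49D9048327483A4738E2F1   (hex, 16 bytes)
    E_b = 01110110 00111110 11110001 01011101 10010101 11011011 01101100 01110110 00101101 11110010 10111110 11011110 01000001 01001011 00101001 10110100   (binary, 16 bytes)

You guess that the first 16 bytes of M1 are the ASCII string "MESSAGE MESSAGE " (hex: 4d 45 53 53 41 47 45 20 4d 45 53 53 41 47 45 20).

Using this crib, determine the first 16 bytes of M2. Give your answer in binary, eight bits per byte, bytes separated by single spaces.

00010100 10001011 01010000 11100001 11111111 11010101 11110000 01010010 11100011 10010000 10100101 10110111 01000111 00110100 10001110 01100101

First, E_a ⊕ E_b = (M1 ⊕ K) ⊕ (M2 ⊕ K) = M1 ⊕ M2, so the key drops out. Then M2 = (M1 ⊕ M2) ⊕ M1 over the first 16 bytes.
byte 0: (2f XOR 76) XOR 4d = 59 XOR 4d = 14
byte 1: (f0 XOR 3e) XOR 45 = ce XOR 45 = 8b
byte 2: (f2 XOR f1) XOR 53 = 03 XOR 53 = 50
byte 3: (ef XOR 5d) XOR 53 = b2 XOR 53 = e1
byte 4: (2b XOR 95) XOR 41 = be XOR 41 = ff
byte 5: (49 XOR db) XOR 47 = 92 XOR 47 = d5
byte 6: (d9 XOR 6c) XOR 45 = b5 XOR 45 = f0
byte 7: (04 XOR 76) XOR 20 = 72 XOR 20 = 52
byte 8: (83 XOR 2d) XOR 4d = ae XOR 4d = e3
byte 9: (27 XOR f2) XOR 45 = d5 XOR 45 = 90
byte 10: (48 XOR be) XOR 53 = f6 XOR 53 = a5
byte 11: (3a XOR de) XOR 53 = e4 XOR 53 = b7
byte 12: (47 XOR 41) XOR 41 = 06 XOR 41 = 47
byte 13: (38 XOR 4b) XOR 47 = 73 XOR 47 = 34
byte 14: (e2 XOR 29) XOR 45 = cb XOR 45 = 8e
byte 15: (f1 XOR b4) XOR 20 = 45 XOR 20 = 65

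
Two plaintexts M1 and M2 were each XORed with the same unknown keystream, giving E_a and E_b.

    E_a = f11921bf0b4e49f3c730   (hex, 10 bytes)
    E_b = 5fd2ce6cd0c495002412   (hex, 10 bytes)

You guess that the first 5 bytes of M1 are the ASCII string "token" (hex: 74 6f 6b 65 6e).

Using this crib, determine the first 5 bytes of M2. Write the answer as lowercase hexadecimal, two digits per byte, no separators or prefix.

First, E_a ⊕ E_b = (M1 ⊕ K) ⊕ (M2 ⊕ K) = M1 ⊕ M2, so the key drops out. Then M2 = (M1 ⊕ M2) ⊕ M1 over the first 5 bytes.
byte 0: (f1 ^ 5f) ^ 74 = ae ^ 74 = da
byte 1: (19 ^ d2) ^ 6f = cb ^ 6f = a4
byte 2: (21 ^ ce) ^ 6b = ef ^ 6b = 84
byte 3: (bf ^ 6c) ^ 65 = d3 ^ 65 = b6
byte 4: (0b ^ d0) ^ 6e = db ^ 6e = b5

daa484b6b5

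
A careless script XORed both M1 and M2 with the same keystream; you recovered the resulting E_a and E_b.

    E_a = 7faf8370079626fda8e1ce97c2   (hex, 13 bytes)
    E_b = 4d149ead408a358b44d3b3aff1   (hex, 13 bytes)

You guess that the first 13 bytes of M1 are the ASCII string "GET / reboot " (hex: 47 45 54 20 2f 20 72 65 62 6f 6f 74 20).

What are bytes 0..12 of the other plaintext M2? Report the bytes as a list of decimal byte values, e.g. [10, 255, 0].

First, E_a ⊕ E_b = (M1 ⊕ K) ⊕ (M2 ⊕ K) = M1 ⊕ M2, so the key drops out. Then M2 = (M1 ⊕ M2) ⊕ M1 over the first 13 bytes.
byte 0: (7f XOR 4d) XOR 47 = 32 XOR 47 = 75
byte 1: (af XOR 14) XOR 45 = bb XOR 45 = fe
byte 2: (83 XOR 9e) XOR 54 = 1d XOR 54 = 49
byte 3: (70 XOR ad) XOR 20 = dd XOR 20 = fd
byte 4: (07 XOR 40) XOR 2f = 47 XOR 2f = 68
byte 5: (96 XOR 8a) XOR 20 = 1c XOR 20 = 3c
byte 6: (26 XOR 35) XOR 72 = 13 XOR 72 = 61
byte 7: (fd XOR 8b) XOR 65 = 76 XOR 65 = 13
byte 8: (a8 XOR 44) XOR 62 = ec XOR 62 = 8e
byte 9: (e1 XOR d3) XOR 6f = 32 XOR 6f = 5d
byte 10: (ce XOR b3) XOR 6f = 7d XOR 6f = 12
byte 11: (97 XOR af) XOR 74 = 38 XOR 74 = 4c
byte 12: (c2 XOR f1) XOR 20 = 33 XOR 20 = 13

[117, 254, 73, 253, 104, 60, 97, 19, 142, 93, 18, 76, 19]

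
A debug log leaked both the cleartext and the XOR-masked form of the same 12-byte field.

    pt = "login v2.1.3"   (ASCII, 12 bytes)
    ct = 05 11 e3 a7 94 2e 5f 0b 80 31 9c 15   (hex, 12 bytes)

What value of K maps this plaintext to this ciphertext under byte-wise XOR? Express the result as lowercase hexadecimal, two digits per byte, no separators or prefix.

Since ct = pt ⊕ K, XORing both sides with pt gives K = pt ⊕ ct.
108 XOR   5 = 105
111 XOR  17 = 126
103 XOR 227 = 132
105 XOR 167 = 206
110 XOR 148 = 250
 32 XOR  46 =  14
118 XOR  95 =  41
 50 XOR  11 =  57
 46 XOR 128 = 174
 49 XOR  49 =   0
 46 XOR 156 = 178
 51 XOR  21 =  38

697e84cefa0e2939ae00b226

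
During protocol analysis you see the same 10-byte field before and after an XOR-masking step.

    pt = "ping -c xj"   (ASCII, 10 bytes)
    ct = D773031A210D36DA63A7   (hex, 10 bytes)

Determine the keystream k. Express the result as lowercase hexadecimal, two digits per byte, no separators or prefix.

a71a6d7d012055fa1bcd

Since ct = pt ⊕ k, XORing both sides with pt gives k = pt ⊕ ct.
70 xor d7 = a7
69 xor 73 = 1a
6e xor 03 = 6d
67 xor 1a = 7d
20 xor 21 = 01
2d xor 0d = 20
63 xor 36 = 55
20 xor da = fa
78 xor 63 = 1b
6a xor a7 = cd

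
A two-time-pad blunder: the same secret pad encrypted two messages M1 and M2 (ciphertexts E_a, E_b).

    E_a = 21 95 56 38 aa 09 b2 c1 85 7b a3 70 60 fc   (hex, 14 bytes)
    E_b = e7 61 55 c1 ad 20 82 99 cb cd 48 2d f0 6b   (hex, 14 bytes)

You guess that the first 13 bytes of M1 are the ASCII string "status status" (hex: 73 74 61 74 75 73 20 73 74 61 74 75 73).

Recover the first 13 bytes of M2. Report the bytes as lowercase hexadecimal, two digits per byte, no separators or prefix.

First, E_a ⊕ E_b = (M1 ⊕ K) ⊕ (M2 ⊕ K) = M1 ⊕ M2, so the key drops out. Then M2 = (M1 ⊕ M2) ⊕ M1 over the first 13 bytes.
byte 0: (21 ^ e7) ^ 73 = c6 ^ 73 = b5
byte 1: (95 ^ 61) ^ 74 = f4 ^ 74 = 80
byte 2: (56 ^ 55) ^ 61 = 03 ^ 61 = 62
byte 3: (38 ^ c1) ^ 74 = f9 ^ 74 = 8d
byte 4: (aa ^ ad) ^ 75 = 07 ^ 75 = 72
byte 5: (09 ^ 20) ^ 73 = 29 ^ 73 = 5a
byte 6: (b2 ^ 82) ^ 20 = 30 ^ 20 = 10
byte 7: (c1 ^ 99) ^ 73 = 58 ^ 73 = 2b
byte 8: (85 ^ cb) ^ 74 = 4e ^ 74 = 3a
byte 9: (7b ^ cd) ^ 61 = b6 ^ 61 = d7
byte 10: (a3 ^ 48) ^ 74 = eb ^ 74 = 9f
byte 11: (70 ^ 2d) ^ 75 = 5d ^ 75 = 28
byte 12: (60 ^ f0) ^ 73 = 90 ^ 73 = e3

b580628d725a102b3ad79f28e3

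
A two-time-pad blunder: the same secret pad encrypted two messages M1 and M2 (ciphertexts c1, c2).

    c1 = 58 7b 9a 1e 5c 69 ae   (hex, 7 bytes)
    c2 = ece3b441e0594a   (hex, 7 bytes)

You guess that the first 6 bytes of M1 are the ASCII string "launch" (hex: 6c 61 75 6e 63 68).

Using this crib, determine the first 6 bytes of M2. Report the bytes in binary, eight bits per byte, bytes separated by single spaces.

11011000 11111001 01011011 00110001 11011111 01011000

First, c1 ⊕ c2 = (M1 ⊕ K) ⊕ (M2 ⊕ K) = M1 ⊕ M2, so the key drops out. Then M2 = (M1 ⊕ M2) ⊕ M1 over the first 6 bytes.
byte 0: (58 XOR ec) XOR 6c = b4 XOR 6c = d8
byte 1: (7b XOR e3) XOR 61 = 98 XOR 61 = f9
byte 2: (9a XOR b4) XOR 75 = 2e XOR 75 = 5b
byte 3: (1e XOR 41) XOR 6e = 5f XOR 6e = 31
byte 4: (5c XOR e0) XOR 63 = bc XOR 63 = df
byte 5: (69 XOR 59) XOR 68 = 30 XOR 68 = 58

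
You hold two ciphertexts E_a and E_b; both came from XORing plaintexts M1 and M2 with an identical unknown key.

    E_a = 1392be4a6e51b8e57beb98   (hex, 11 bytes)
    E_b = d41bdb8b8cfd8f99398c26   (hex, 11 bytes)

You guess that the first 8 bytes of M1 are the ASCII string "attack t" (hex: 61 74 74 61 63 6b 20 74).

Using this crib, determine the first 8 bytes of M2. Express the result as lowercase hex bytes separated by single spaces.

First, E_a ⊕ E_b = (M1 ⊕ K) ⊕ (M2 ⊕ K) = M1 ⊕ M2, so the key drops out. Then M2 = (M1 ⊕ M2) ⊕ M1 over the first 8 bytes.
byte 0: (13 xor d4) xor 61 = c7 xor 61 = a6
byte 1: (92 xor 1b) xor 74 = 89 xor 74 = fd
byte 2: (be xor db) xor 74 = 65 xor 74 = 11
byte 3: (4a xor 8b) xor 61 = c1 xor 61 = a0
byte 4: (6e xor 8c) xor 63 = e2 xor 63 = 81
byte 5: (51 xor fd) xor 6b = ac xor 6b = c7
byte 6: (b8 xor 8f) xor 20 = 37 xor 20 = 17
byte 7: (e5 xor 99) xor 74 = 7c xor 74 = 08

a6 fd 11 a0 81 c7 17 08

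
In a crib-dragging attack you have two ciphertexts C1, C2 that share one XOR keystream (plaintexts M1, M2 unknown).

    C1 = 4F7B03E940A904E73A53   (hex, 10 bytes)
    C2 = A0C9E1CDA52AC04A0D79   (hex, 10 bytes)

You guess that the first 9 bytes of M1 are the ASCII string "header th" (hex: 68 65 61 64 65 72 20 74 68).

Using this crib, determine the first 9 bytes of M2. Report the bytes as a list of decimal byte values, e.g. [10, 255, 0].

First, C1 ⊕ C2 = (M1 ⊕ K) ⊕ (M2 ⊕ K) = M1 ⊕ M2, so the key drops out. Then M2 = (M1 ⊕ M2) ⊕ M1 over the first 9 bytes.
byte 0: (4f xor a0) xor 68 = ef xor 68 = 87
byte 1: (7b xor c9) xor 65 = b2 xor 65 = d7
byte 2: (03 xor e1) xor 61 = e2 xor 61 = 83
byte 3: (e9 xor cd) xor 64 = 24 xor 64 = 40
byte 4: (40 xor a5) xor 65 = e5 xor 65 = 80
byte 5: (a9 xor 2a) xor 72 = 83 xor 72 = f1
byte 6: (04 xor c0) xor 20 = c4 xor 20 = e4
byte 7: (e7 xor 4a) xor 74 = ad xor 74 = d9
byte 8: (3a xor 0d) xor 68 = 37 xor 68 = 5f

[135, 215, 131, 64, 128, 241, 228, 217, 95]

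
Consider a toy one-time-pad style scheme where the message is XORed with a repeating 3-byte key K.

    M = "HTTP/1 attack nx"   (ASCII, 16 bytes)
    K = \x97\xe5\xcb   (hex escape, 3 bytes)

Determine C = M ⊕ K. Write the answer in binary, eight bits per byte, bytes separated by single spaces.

The 3-byte key repeats, so the effective keystream is 97 e5 cb 97 e5 cb 97 e5 cb 97 e5 cb 97 e5 cb 97.
byte 0: 01001000 ⊕ 10010111 = 11011111
byte 1: 01010100 ⊕ 11100101 = 10110001
byte 2: 01010100 ⊕ 11001011 = 10011111
byte 3: 01010000 ⊕ 10010111 = 11000111
byte 4: 00101111 ⊕ 11100101 = 11001010
byte 5: 00110001 ⊕ 11001011 = 11111010
byte 6: 00100000 ⊕ 10010111 = 10110111
byte 7: 01100001 ⊕ 11100101 = 10000100
byte 8: 01110100 ⊕ 11001011 = 10111111
byte 9: 01110100 ⊕ 10010111 = 11100011
byte 10: 01100001 ⊕ 11100101 = 10000100
byte 11: 01100011 ⊕ 11001011 = 10101000
byte 12: 01101011 ⊕ 10010111 = 11111100
byte 13: 00100000 ⊕ 11100101 = 11000101
byte 14: 01101110 ⊕ 11001011 = 10100101
byte 15: 01111000 ⊕ 10010111 = 11101111

11011111 10110001 10011111 11000111 11001010 11111010 10110111 10000100 10111111 11100011 10000100 10101000 11111100 11000101 10100101 11101111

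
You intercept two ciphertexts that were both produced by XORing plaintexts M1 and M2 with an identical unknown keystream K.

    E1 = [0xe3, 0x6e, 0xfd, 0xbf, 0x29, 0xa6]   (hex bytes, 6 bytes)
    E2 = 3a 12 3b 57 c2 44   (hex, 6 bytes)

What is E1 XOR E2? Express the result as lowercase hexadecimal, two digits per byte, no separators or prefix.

d97cc6e8ebe2

E1 ⊕ E2 = (M1 ⊕ K) ⊕ (M2 ⊕ K) = M1 ⊕ M2 — the shared key cancels under XOR.
e3 XOR 3a = d9
6e XOR 12 = 7c
fd XOR 3b = c6
bf XOR 57 = e8
29 XOR c2 = eb
a6 XOR 44 = e2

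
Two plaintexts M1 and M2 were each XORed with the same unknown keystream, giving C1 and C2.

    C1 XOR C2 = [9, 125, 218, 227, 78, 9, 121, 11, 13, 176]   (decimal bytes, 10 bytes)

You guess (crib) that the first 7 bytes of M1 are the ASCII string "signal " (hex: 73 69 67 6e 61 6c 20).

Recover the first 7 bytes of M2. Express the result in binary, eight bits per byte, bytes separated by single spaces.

01111010 00010100 10111101 10001101 00101111 01100101 01011001

Since C1 ⊕ C2 = M1 ⊕ M2, XORing with the guessed M1 bytes yields the corresponding M2 bytes: M2 = (C1 ⊕ C2) ⊕ M1.
  9 ^ 115 = 122
125 ^ 105 =  20
218 ^ 103 = 189
227 ^ 110 = 141
 78 ^  97 =  47
  9 ^ 108 = 101
121 ^  32 =  89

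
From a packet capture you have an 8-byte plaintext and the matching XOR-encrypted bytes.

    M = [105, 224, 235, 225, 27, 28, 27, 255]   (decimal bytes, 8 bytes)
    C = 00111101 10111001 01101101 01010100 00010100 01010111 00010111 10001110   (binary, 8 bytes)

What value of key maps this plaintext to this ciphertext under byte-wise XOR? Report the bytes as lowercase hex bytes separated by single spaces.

54 59 86 b5 0f 4b 0c 71

Since C = M ⊕ key, XORing both sides with M gives key = M ⊕ C.
69 ⊕ 3d = 54
e0 ⊕ b9 = 59
eb ⊕ 6d = 86
e1 ⊕ 54 = b5
1b ⊕ 14 = 0f
1c ⊕ 57 = 4b
1b ⊕ 17 = 0c
ff ⊕ 8e = 71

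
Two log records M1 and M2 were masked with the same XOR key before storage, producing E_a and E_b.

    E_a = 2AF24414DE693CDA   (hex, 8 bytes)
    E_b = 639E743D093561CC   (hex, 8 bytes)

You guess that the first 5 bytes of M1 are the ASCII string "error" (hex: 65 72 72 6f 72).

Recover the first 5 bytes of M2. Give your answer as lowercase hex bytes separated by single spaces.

2c 1e 42 46 a5

First, E_a ⊕ E_b = (M1 ⊕ K) ⊕ (M2 ⊕ K) = M1 ⊕ M2, so the key drops out. Then M2 = (M1 ⊕ M2) ⊕ M1 over the first 5 bytes.
byte 0: (2a XOR 63) XOR 65 = 49 XOR 65 = 2c
byte 1: (f2 XOR 9e) XOR 72 = 6c XOR 72 = 1e
byte 2: (44 XOR 74) XOR 72 = 30 XOR 72 = 42
byte 3: (14 XOR 3d) XOR 6f = 29 XOR 6f = 46
byte 4: (de XOR 09) XOR 72 = d7 XOR 72 = a5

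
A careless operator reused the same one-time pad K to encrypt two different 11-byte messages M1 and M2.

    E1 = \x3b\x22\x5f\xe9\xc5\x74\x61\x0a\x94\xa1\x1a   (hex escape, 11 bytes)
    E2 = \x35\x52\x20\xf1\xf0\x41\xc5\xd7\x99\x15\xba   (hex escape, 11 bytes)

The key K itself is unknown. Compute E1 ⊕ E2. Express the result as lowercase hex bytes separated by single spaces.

0e 70 7f 18 35 35 a4 dd 0d b4 a0

E1 ⊕ E2 = (M1 ⊕ K) ⊕ (M2 ⊕ K) = M1 ⊕ M2 — the shared key cancels under XOR.
byte 0: 3b ^ 35 = 0e
byte 1: 22 ^ 52 = 70
byte 2: 5f ^ 20 = 7f
byte 3: e9 ^ f1 = 18
byte 4: c5 ^ f0 = 35
byte 5: 74 ^ 41 = 35
byte 6: 61 ^ c5 = a4
byte 7: 0a ^ d7 = dd
byte 8: 94 ^ 99 = 0d
byte 9: a1 ^ 15 = b4
byte 10: 1a ^ ba = a0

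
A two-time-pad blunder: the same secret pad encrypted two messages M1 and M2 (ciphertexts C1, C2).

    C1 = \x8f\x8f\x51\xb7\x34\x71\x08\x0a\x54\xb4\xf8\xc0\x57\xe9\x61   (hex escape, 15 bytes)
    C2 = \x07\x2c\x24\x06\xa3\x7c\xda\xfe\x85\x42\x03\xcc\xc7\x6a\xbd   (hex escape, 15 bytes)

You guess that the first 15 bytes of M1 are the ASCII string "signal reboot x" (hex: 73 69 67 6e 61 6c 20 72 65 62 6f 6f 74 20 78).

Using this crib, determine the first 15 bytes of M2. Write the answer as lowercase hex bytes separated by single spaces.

fb ca 12 df f6 61 f2 86 b4 94 94 63 e4 a3 a4

First, C1 ⊕ C2 = (M1 ⊕ K) ⊕ (M2 ⊕ K) = M1 ⊕ M2, so the key drops out. Then M2 = (M1 ⊕ M2) ⊕ M1 over the first 15 bytes.
byte 0: (8f ^ 07) ^ 73 = 88 ^ 73 = fb
byte 1: (8f ^ 2c) ^ 69 = a3 ^ 69 = ca
byte 2: (51 ^ 24) ^ 67 = 75 ^ 67 = 12
byte 3: (b7 ^ 06) ^ 6e = b1 ^ 6e = df
byte 4: (34 ^ a3) ^ 61 = 97 ^ 61 = f6
byte 5: (71 ^ 7c) ^ 6c = 0d ^ 6c = 61
byte 6: (08 ^ da) ^ 20 = d2 ^ 20 = f2
byte 7: (0a ^ fe) ^ 72 = f4 ^ 72 = 86
byte 8: (54 ^ 85) ^ 65 = d1 ^ 65 = b4
byte 9: (b4 ^ 42) ^ 62 = f6 ^ 62 = 94
byte 10: (f8 ^ 03) ^ 6f = fb ^ 6f = 94
byte 11: (c0 ^ cc) ^ 6f = 0c ^ 6f = 63
byte 12: (57 ^ c7) ^ 74 = 90 ^ 74 = e4
byte 13: (e9 ^ 6a) ^ 20 = 83 ^ 20 = a3
byte 14: (61 ^ bd) ^ 78 = dc ^ 78 = a4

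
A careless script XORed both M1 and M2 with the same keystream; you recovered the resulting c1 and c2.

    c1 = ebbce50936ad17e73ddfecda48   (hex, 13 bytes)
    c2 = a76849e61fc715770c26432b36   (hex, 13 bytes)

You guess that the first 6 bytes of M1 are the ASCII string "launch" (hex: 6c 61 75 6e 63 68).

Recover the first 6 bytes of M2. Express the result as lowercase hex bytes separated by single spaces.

First, c1 ⊕ c2 = (M1 ⊕ K) ⊕ (M2 ⊕ K) = M1 ⊕ M2, so the key drops out. Then M2 = (M1 ⊕ M2) ⊕ M1 over the first 6 bytes.
byte 0: (eb XOR a7) XOR 6c = 4c XOR 6c = 20
byte 1: (bc XOR 68) XOR 61 = d4 XOR 61 = b5
byte 2: (e5 XOR 49) XOR 75 = ac XOR 75 = d9
byte 3: (09 XOR e6) XOR 6e = ef XOR 6e = 81
byte 4: (36 XOR 1f) XOR 63 = 29 XOR 63 = 4a
byte 5: (ad XOR c7) XOR 68 = 6a XOR 68 = 02

20 b5 d9 81 4a 02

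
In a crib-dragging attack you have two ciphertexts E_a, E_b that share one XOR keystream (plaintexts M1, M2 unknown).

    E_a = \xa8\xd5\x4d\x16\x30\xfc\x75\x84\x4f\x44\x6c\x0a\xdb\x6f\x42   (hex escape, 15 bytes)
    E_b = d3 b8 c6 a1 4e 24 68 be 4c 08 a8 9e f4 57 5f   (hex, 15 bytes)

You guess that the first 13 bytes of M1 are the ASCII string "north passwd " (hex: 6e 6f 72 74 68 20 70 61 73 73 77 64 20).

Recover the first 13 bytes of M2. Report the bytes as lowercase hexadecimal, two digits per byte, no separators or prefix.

1502f9c316f86d5b703fb3f00f

First, E_a ⊕ E_b = (M1 ⊕ K) ⊕ (M2 ⊕ K) = M1 ⊕ M2, so the key drops out. Then M2 = (M1 ⊕ M2) ⊕ M1 over the first 13 bytes.
byte 0: (a8 XOR d3) XOR 6e = 7b XOR 6e = 15
byte 1: (d5 XOR b8) XOR 6f = 6d XOR 6f = 02
byte 2: (4d XOR c6) XOR 72 = 8b XOR 72 = f9
byte 3: (16 XOR a1) XOR 74 = b7 XOR 74 = c3
byte 4: (30 XOR 4e) XOR 68 = 7e XOR 68 = 16
byte 5: (fc XOR 24) XOR 20 = d8 XOR 20 = f8
byte 6: (75 XOR 68) XOR 70 = 1d XOR 70 = 6d
byte 7: (84 XOR be) XOR 61 = 3a XOR 61 = 5b
byte 8: (4f XOR 4c) XOR 73 = 03 XOR 73 = 70
byte 9: (44 XOR 08) XOR 73 = 4c XOR 73 = 3f
byte 10: (6c XOR a8) XOR 77 = c4 XOR 77 = b3
byte 11: (0a XOR 9e) XOR 64 = 94 XOR 64 = f0
byte 12: (db XOR f4) XOR 20 = 2f XOR 20 = 0f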